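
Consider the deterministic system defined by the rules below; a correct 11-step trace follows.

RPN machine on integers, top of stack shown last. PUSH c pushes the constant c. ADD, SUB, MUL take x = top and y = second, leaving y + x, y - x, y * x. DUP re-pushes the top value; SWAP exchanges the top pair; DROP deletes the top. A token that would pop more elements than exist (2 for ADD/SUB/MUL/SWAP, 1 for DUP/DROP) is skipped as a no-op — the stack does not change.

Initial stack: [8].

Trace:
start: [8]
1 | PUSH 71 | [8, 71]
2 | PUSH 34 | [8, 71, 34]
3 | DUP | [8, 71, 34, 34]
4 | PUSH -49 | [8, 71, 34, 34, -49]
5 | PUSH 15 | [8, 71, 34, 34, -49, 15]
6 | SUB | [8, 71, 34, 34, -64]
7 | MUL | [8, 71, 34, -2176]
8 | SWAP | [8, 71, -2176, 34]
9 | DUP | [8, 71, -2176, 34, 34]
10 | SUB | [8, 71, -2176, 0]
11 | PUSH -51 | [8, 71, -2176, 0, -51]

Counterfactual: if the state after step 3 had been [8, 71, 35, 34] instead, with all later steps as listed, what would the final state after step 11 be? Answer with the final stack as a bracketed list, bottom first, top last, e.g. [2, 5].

state after step 3 := [8, 71, 35, 34]
4 | PUSH -49 | [8, 71, 35, 34, -49]
5 | PUSH 15 | [8, 71, 35, 34, -49, 15]
6 | SUB | [8, 71, 35, 34, -64]
7 | MUL | [8, 71, 35, -2176]
8 | SWAP | [8, 71, -2176, 35]
9 | DUP | [8, 71, -2176, 35, 35]
10 | SUB | [8, 71, -2176, 0]
11 | PUSH -51 | [8, 71, -2176, 0, -51]

[8, 71, -2176, 0, -51]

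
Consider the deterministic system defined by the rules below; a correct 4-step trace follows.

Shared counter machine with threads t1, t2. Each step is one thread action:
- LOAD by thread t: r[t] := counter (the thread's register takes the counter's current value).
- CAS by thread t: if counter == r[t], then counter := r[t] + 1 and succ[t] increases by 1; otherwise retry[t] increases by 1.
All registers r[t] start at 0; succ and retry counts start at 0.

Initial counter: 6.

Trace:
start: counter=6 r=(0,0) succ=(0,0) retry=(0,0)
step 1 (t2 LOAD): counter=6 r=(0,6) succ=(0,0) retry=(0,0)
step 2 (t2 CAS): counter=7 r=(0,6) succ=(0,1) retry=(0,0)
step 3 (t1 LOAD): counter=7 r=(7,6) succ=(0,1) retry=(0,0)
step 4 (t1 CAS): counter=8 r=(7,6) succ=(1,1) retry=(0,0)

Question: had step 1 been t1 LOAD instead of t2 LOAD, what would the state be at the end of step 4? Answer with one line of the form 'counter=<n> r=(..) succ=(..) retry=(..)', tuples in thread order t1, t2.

counter=7 r=(6,0) succ=(1,0) retry=(0,1)

(re-executing from step 1 with the substitution; state before step 1: counter=6 r=(0,0) succ=(0,0) retry=(0,0))
step 1 (t1 LOAD): counter=6 r=(6,0) succ=(0,0) retry=(0,0)
step 2 (t2 CAS): counter=6 r=(6,0) succ=(0,0) retry=(0,1)
step 3 (t1 LOAD): counter=6 r=(6,0) succ=(0,0) retry=(0,1)
step 4 (t1 CAS): counter=7 r=(6,0) succ=(1,0) retry=(0,1)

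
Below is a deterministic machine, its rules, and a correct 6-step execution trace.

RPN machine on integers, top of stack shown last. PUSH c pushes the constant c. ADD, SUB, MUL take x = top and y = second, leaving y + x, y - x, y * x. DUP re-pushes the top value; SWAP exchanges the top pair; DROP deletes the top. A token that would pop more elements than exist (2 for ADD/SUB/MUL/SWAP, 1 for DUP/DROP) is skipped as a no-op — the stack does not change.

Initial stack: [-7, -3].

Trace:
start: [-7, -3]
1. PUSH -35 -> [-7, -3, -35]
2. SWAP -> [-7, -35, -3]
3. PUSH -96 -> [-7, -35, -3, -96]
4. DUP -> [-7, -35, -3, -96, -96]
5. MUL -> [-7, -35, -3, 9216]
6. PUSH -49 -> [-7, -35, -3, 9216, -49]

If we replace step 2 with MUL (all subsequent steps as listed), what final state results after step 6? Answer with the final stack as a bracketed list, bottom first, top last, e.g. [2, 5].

(re-executing from step 2 with the substitution; state before step 2: [-7, -3, -35])
2. MUL -> [-7, 105]
3. PUSH -96 -> [-7, 105, -96]
4. DUP -> [-7, 105, -96, -96]
5. MUL -> [-7, 105, 9216]
6. PUSH -49 -> [-7, 105, 9216, -49]

[-7, 105, 9216, -49]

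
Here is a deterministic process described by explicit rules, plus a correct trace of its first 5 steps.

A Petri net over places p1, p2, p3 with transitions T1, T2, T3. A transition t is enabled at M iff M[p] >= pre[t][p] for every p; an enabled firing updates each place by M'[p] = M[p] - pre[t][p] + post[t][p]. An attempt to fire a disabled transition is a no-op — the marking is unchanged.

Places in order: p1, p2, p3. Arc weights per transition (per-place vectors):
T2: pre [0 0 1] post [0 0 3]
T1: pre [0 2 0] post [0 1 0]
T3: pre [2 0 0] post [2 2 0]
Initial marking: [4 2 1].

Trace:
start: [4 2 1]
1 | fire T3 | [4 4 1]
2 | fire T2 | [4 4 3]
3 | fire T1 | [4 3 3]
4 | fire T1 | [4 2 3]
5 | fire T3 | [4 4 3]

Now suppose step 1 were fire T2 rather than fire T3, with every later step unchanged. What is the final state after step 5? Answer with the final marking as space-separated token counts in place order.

(re-executing from step 1 with the substitution; state before step 1: [4 2 1])
1 | fire T2 | [4 2 3]
2 | fire T2 | [4 2 5]
3 | fire T1 | [4 1 5]
4 | fire T1 | [4 1 5]
5 | fire T3 | [4 3 5]

4 3 5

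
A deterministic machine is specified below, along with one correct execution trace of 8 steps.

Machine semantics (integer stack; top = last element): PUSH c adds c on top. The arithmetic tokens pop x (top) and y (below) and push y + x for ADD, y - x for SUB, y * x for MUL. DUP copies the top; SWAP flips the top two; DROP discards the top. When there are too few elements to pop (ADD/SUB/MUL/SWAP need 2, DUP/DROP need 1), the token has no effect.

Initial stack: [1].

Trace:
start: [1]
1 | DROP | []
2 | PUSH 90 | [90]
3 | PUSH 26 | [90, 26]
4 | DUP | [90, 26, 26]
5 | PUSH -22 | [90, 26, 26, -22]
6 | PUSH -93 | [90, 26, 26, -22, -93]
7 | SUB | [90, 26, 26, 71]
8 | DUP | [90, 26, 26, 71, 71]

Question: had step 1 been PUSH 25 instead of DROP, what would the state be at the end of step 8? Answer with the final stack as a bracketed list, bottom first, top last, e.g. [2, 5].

[1, 25, 90, 26, 26, 71, 71]

(re-executing from step 1 with the substitution; state before step 1: [1])
1 | PUSH 25 | [1, 25]
2 | PUSH 90 | [1, 25, 90]
3 | PUSH 26 | [1, 25, 90, 26]
4 | DUP | [1, 25, 90, 26, 26]
5 | PUSH -22 | [1, 25, 90, 26, 26, -22]
6 | PUSH -93 | [1, 25, 90, 26, 26, -22, -93]
7 | SUB | [1, 25, 90, 26, 26, 71]
8 | DUP | [1, 25, 90, 26, 26, 71, 71]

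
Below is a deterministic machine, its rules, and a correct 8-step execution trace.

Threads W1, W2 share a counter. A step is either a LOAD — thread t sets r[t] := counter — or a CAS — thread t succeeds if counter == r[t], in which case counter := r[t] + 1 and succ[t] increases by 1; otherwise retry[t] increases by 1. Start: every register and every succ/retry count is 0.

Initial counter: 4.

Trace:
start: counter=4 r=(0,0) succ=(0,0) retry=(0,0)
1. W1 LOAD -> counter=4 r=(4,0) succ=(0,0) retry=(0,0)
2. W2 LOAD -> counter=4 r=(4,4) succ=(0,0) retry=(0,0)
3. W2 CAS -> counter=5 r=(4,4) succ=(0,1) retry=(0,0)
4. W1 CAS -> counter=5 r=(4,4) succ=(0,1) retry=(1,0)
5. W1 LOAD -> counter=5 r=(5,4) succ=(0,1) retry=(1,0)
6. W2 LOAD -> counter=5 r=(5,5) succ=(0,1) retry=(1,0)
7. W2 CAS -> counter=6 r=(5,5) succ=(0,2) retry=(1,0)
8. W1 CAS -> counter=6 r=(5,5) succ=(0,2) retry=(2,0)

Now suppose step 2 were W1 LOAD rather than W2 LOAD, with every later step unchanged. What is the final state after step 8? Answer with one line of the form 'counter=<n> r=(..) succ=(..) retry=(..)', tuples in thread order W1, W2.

(re-executing from step 2 with the substitution; state before step 2: counter=4 r=(4,0) succ=(0,0) retry=(0,0))
2. W1 LOAD -> counter=4 r=(4,0) succ=(0,0) retry=(0,0)
3. W2 CAS -> counter=4 r=(4,0) succ=(0,0) retry=(0,1)
4. W1 CAS -> counter=5 r=(4,0) succ=(1,0) retry=(0,1)
5. W1 LOAD -> counter=5 r=(5,0) succ=(1,0) retry=(0,1)
6. W2 LOAD -> counter=5 r=(5,5) succ=(1,0) retry=(0,1)
7. W2 CAS -> counter=6 r=(5,5) succ=(1,1) retry=(0,1)
8. W1 CAS -> counter=6 r=(5,5) succ=(1,1) retry=(1,1)

counter=6 r=(5,5) succ=(1,1) retry=(1,1)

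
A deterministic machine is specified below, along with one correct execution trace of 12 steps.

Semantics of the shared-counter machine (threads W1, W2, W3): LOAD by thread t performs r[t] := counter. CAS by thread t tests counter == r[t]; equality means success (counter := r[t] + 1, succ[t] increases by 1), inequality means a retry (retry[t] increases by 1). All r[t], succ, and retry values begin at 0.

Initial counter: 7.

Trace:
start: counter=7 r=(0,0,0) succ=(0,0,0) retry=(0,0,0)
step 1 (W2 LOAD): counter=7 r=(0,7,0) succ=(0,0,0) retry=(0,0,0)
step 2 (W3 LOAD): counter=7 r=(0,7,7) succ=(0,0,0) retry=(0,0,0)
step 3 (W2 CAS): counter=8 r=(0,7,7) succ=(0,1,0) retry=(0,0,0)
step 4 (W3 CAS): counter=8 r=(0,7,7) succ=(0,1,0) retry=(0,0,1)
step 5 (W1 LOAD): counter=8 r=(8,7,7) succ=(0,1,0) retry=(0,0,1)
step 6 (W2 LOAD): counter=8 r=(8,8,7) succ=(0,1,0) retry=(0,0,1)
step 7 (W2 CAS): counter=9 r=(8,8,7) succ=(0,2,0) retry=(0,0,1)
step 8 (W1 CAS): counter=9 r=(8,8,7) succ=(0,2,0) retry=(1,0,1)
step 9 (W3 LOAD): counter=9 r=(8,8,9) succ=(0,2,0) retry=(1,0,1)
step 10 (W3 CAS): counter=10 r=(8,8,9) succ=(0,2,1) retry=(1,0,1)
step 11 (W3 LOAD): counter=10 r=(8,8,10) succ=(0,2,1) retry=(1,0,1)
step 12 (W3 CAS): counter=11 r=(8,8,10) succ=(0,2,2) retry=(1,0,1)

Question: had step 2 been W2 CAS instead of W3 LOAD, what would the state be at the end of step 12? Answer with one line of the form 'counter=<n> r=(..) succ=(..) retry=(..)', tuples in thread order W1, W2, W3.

counter=11 r=(8,8,10) succ=(0,2,2) retry=(1,1,1)

(re-executing from step 2 with the substitution; state before step 2: counter=7 r=(0,7,0) succ=(0,0,0) retry=(0,0,0))
step 2 (W2 CAS): counter=8 r=(0,7,0) succ=(0,1,0) retry=(0,0,0)
step 3 (W2 CAS): counter=8 r=(0,7,0) succ=(0,1,0) retry=(0,1,0)
step 4 (W3 CAS): counter=8 r=(0,7,0) succ=(0,1,0) retry=(0,1,1)
step 5 (W1 LOAD): counter=8 r=(8,7,0) succ=(0,1,0) retry=(0,1,1)
step 6 (W2 LOAD): counter=8 r=(8,8,0) succ=(0,1,0) retry=(0,1,1)
step 7 (W2 CAS): counter=9 r=(8,8,0) succ=(0,2,0) retry=(0,1,1)
step 8 (W1 CAS): counter=9 r=(8,8,0) succ=(0,2,0) retry=(1,1,1)
step 9 (W3 LOAD): counter=9 r=(8,8,9) succ=(0,2,0) retry=(1,1,1)
step 10 (W3 CAS): counter=10 r=(8,8,9) succ=(0,2,1) retry=(1,1,1)
step 11 (W3 LOAD): counter=10 r=(8,8,10) succ=(0,2,1) retry=(1,1,1)
step 12 (W3 CAS): counter=11 r=(8,8,10) succ=(0,2,2) retry=(1,1,1)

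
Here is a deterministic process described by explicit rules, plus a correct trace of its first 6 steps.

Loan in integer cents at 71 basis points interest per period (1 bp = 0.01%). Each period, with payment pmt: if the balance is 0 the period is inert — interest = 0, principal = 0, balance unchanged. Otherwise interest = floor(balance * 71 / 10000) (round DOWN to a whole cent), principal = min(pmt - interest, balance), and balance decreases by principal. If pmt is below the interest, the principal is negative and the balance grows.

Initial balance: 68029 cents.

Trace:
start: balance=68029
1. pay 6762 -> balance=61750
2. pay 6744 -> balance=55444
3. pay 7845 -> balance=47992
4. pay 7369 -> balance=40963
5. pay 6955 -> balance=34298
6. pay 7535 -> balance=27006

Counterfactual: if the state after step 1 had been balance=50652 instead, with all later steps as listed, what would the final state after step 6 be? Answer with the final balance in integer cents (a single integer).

state after step 1 := balance=50652
2. pay 6744 -> balance=44267
3. pay 7845 -> balance=36736
4. pay 7369 -> balance=29627
5. pay 6955 -> balance=22882
6. pay 7535 -> balance=15509

15509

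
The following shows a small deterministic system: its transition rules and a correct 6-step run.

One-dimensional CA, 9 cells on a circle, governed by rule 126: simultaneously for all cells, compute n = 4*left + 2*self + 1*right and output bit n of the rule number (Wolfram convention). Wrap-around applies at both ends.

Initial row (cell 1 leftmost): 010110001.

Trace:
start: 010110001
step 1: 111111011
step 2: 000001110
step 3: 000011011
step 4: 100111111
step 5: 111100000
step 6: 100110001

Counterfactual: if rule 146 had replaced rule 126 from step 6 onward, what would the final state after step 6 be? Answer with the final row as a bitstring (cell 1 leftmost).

(re-executing step 6 under rule 146; state before step 6: 111100000)
step 6: 011010001

011010001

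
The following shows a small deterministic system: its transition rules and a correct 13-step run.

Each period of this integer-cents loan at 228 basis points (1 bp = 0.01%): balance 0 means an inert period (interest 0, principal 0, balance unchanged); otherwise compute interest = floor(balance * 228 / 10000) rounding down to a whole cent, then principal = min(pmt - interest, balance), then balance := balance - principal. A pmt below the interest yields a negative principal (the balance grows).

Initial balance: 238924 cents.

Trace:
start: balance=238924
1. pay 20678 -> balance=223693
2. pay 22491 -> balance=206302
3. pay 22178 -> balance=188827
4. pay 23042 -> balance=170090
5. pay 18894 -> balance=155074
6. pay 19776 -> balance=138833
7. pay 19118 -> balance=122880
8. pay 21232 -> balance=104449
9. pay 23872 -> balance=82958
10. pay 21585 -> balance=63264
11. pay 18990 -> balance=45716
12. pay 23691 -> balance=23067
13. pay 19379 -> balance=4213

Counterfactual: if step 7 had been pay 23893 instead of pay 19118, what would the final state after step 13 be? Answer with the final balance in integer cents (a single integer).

0

(re-executing from step 7 with the substitution; state before step 7: balance=138833)
7. pay 23893 -> balance=118105
8. pay 21232 -> balance=99565
9. pay 23872 -> balance=77963
10. pay 21585 -> balance=58155
11. pay 18990 -> balance=40490
12. pay 23691 -> balance=17722
13. pay 19379 -> balance=0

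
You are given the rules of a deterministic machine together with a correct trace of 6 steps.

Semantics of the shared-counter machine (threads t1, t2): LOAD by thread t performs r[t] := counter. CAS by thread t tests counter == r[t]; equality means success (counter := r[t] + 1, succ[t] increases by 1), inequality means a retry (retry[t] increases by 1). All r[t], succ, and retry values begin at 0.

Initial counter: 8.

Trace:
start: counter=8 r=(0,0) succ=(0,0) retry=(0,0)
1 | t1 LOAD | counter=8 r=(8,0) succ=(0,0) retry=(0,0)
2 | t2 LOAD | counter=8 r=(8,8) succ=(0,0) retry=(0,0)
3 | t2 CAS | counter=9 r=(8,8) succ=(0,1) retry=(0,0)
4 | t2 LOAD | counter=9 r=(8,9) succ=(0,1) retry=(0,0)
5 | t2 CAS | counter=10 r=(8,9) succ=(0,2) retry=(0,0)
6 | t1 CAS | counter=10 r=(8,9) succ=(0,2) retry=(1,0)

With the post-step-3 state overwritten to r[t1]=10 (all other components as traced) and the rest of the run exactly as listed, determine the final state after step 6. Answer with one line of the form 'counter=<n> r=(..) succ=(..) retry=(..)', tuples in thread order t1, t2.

counter=11 r=(10,9) succ=(1,2) retry=(0,0)

state after step 3 := counter=9 r=(10,8) succ=(0,1) retry=(0,0)
4 | t2 LOAD | counter=9 r=(10,9) succ=(0,1) retry=(0,0)
5 | t2 CAS | counter=10 r=(10,9) succ=(0,2) retry=(0,0)
6 | t1 CAS | counter=11 r=(10,9) succ=(1,2) retry=(0,0)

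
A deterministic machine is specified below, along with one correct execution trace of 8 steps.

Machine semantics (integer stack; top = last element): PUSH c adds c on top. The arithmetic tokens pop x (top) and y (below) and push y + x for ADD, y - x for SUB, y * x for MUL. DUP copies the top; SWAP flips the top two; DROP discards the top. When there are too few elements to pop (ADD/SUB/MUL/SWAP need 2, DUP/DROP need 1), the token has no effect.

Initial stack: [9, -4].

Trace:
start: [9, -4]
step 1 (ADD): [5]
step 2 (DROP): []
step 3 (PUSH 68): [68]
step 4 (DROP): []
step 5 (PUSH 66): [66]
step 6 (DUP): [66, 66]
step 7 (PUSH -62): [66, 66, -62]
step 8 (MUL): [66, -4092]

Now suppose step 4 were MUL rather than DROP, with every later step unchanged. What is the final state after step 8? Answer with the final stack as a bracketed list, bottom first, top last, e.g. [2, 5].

(re-executing from step 4 with the substitution; state before step 4: [68])
step 4 (MUL): [68]
step 5 (PUSH 66): [68, 66]
step 6 (DUP): [68, 66, 66]
step 7 (PUSH -62): [68, 66, 66, -62]
step 8 (MUL): [68, 66, -4092]

[68, 66, -4092]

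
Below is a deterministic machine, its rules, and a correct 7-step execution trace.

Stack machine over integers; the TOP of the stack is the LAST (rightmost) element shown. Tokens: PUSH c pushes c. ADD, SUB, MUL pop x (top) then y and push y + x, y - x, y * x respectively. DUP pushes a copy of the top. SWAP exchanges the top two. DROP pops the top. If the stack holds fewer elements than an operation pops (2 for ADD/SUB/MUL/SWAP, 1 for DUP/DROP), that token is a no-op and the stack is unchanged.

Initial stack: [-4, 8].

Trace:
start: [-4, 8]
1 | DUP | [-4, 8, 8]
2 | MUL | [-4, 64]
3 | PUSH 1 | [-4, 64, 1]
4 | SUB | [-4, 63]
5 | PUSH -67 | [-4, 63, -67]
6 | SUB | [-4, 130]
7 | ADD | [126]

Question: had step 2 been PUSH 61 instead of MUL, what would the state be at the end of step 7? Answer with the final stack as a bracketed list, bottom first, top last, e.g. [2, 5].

[-4, 8, 135]

(re-executing from step 2 with the substitution; state before step 2: [-4, 8, 8])
2 | PUSH 61 | [-4, 8, 8, 61]
3 | PUSH 1 | [-4, 8, 8, 61, 1]
4 | SUB | [-4, 8, 8, 60]
5 | PUSH -67 | [-4, 8, 8, 60, -67]
6 | SUB | [-4, 8, 8, 127]
7 | ADD | [-4, 8, 135]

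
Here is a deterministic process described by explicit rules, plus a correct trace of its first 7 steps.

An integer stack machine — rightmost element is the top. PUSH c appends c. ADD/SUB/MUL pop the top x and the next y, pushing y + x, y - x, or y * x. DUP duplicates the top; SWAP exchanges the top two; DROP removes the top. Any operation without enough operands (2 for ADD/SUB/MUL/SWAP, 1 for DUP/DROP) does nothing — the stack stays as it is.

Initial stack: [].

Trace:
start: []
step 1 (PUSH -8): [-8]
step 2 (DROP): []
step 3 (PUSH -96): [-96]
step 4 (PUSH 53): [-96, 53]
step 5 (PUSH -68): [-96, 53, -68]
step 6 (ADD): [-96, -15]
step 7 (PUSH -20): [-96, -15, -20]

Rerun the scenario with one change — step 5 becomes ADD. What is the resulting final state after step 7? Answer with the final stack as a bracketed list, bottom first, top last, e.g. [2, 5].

(re-executing from step 5 with the substitution; state before step 5: [-96, 53])
step 5 (ADD): [-43]
step 6 (ADD): [-43]
step 7 (PUSH -20): [-43, -20]

[-43, -20]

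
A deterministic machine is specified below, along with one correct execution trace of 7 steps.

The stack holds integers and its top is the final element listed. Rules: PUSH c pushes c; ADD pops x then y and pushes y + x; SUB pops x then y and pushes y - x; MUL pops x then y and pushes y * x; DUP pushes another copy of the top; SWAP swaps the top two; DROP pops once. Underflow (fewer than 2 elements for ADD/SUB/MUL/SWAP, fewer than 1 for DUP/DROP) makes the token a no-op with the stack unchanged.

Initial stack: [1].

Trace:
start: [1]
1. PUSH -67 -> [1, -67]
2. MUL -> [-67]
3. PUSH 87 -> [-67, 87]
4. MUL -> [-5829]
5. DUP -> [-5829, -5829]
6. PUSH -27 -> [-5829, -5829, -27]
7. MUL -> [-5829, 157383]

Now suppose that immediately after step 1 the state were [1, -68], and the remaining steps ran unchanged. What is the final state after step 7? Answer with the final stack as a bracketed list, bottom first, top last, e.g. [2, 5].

state after step 1 := [1, -68]
2. MUL -> [-68]
3. PUSH 87 -> [-68, 87]
4. MUL -> [-5916]
5. DUP -> [-5916, -5916]
6. PUSH -27 -> [-5916, -5916, -27]
7. MUL -> [-5916, 159732]

[-5916, 159732]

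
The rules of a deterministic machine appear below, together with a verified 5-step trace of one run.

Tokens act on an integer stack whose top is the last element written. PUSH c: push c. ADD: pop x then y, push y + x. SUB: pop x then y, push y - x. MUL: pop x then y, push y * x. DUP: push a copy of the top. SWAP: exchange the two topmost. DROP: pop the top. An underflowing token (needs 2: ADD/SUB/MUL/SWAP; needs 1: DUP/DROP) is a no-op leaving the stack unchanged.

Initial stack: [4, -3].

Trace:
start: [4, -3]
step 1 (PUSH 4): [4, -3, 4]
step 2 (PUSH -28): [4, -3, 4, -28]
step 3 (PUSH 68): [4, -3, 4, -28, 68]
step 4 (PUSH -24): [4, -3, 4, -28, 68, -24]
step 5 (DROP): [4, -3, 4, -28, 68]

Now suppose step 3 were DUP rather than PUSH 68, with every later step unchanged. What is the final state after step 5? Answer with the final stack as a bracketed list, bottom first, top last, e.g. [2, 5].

(re-executing from step 3 with the substitution; state before step 3: [4, -3, 4, -28])
step 3 (DUP): [4, -3, 4, -28, -28]
step 4 (PUSH -24): [4, -3, 4, -28, -28, -24]
step 5 (DROP): [4, -3, 4, -28, -28]

[4, -3, 4, -28, -28]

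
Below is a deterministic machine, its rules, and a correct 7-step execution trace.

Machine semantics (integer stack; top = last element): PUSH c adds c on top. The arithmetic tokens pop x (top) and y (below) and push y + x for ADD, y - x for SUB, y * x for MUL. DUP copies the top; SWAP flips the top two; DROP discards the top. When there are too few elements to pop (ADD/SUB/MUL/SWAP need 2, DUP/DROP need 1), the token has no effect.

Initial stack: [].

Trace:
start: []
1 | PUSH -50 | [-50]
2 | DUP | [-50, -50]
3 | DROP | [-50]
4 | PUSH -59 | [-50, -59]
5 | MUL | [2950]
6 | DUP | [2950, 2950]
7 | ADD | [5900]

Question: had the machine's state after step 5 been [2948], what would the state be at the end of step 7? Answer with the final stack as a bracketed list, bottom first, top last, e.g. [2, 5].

state after step 5 := [2948]
6 | DUP | [2948, 2948]
7 | ADD | [5896]

[5896]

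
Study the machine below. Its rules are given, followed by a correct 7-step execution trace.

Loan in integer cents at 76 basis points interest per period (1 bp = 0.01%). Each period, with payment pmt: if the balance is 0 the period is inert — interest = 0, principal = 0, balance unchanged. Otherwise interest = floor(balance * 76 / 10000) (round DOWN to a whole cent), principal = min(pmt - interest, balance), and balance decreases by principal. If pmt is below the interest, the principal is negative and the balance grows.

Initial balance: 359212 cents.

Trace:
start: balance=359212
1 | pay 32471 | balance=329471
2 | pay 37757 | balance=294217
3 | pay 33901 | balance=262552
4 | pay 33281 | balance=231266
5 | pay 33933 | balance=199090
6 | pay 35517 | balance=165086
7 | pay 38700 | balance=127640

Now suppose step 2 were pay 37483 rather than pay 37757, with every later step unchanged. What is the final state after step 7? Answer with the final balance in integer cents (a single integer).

(re-executing from step 2 with the substitution; state before step 2: balance=329471)
2 | pay 37483 | balance=294491
3 | pay 33901 | balance=262828
4 | pay 33281 | balance=231544
5 | pay 33933 | balance=199370
6 | pay 35517 | balance=165368
7 | pay 38700 | balance=127924

127924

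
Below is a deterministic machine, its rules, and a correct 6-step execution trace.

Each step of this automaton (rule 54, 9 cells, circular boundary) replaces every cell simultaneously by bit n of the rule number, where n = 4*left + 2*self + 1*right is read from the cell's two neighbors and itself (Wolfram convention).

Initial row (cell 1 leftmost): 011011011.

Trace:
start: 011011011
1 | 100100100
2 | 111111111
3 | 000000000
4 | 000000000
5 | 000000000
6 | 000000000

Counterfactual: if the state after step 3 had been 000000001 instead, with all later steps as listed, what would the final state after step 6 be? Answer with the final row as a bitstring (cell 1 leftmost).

state after step 3 := 000000001
4 | 100000011
5 | 010000100
6 | 111001110

111001110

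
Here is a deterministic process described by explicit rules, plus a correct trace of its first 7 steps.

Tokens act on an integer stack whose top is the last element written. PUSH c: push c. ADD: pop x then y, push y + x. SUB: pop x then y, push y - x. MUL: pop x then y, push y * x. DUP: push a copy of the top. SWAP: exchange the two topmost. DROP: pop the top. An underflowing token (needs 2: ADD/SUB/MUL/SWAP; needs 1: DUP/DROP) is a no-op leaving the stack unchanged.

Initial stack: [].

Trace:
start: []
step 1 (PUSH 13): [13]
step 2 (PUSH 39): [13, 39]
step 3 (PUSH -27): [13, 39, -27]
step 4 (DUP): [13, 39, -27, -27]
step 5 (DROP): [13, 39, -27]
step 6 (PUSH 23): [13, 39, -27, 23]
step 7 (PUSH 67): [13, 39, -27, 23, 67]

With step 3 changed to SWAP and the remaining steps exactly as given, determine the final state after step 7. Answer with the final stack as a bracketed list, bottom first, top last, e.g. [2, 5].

[39, 13, 23, 67]

(re-executing from step 3 with the substitution; state before step 3: [13, 39])
step 3 (SWAP): [39, 13]
step 4 (DUP): [39, 13, 13]
step 5 (DROP): [39, 13]
step 6 (PUSH 23): [39, 13, 23]
step 7 (PUSH 67): [39, 13, 23, 67]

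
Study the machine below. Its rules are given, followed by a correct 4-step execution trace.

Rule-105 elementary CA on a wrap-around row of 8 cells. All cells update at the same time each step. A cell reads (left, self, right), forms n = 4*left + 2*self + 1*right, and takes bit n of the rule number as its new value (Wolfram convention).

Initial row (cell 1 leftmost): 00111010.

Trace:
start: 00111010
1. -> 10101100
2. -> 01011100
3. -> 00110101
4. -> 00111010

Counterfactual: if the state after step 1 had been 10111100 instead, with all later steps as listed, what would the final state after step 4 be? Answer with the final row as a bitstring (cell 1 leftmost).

state after step 1 := 10111100
2. -> 01100100
3. -> 01100001
4. -> 11101100

11101100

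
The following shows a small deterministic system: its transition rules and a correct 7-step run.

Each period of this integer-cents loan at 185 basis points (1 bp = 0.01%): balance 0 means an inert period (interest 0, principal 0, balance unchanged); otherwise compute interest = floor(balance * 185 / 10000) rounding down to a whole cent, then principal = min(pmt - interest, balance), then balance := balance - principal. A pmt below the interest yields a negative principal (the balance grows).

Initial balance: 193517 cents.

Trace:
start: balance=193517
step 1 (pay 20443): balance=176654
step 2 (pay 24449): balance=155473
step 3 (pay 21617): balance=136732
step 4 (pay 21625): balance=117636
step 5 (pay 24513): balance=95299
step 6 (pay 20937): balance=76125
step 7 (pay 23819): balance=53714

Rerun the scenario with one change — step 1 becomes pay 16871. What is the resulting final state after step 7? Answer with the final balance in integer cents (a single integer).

(re-executing from step 1 with the substitution; state before step 1: balance=193517)
step 1 (pay 16871): balance=180226
step 2 (pay 24449): balance=159111
step 3 (pay 21617): balance=140437
step 4 (pay 21625): balance=121410
step 5 (pay 24513): balance=99143
step 6 (pay 20937): balance=80040
step 7 (pay 23819): balance=57701

57701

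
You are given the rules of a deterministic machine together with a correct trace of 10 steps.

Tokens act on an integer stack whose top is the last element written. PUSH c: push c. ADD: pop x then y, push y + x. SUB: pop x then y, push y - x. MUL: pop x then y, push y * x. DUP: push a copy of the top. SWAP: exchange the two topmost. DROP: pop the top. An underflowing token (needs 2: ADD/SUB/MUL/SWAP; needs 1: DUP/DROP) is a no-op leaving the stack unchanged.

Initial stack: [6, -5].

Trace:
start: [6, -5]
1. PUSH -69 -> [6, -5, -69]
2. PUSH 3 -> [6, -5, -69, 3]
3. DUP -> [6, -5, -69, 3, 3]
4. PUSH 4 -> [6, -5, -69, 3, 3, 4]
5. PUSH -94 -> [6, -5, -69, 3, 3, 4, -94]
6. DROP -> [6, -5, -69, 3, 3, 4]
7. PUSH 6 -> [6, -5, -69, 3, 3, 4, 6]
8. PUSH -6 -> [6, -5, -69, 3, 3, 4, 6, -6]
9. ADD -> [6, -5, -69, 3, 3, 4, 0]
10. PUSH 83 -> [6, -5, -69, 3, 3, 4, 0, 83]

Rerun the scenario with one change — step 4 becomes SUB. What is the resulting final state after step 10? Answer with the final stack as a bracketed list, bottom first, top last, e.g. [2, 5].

[6, -5, -69, 0, 0, 83]

(re-executing from step 4 with the substitution; state before step 4: [6, -5, -69, 3, 3])
4. SUB -> [6, -5, -69, 0]
5. PUSH -94 -> [6, -5, -69, 0, -94]
6. DROP -> [6, -5, -69, 0]
7. PUSH 6 -> [6, -5, -69, 0, 6]
8. PUSH -6 -> [6, -5, -69, 0, 6, -6]
9. ADD -> [6, -5, -69, 0, 0]
10. PUSH 83 -> [6, -5, -69, 0, 0, 83]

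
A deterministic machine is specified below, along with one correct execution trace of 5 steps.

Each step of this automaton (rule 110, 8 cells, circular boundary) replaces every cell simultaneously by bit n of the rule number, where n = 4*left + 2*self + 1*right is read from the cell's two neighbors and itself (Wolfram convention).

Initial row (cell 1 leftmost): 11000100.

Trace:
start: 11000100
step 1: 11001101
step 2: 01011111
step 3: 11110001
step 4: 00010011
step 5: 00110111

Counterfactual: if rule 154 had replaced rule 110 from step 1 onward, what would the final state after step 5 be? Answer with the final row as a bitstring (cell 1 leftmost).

10111010

(re-executing steps 1..5 under rule 154; state before step 1: 11000100)
step 1: 10101011
step 2: 00000011
step 3: 10000110
step 4: 01001100
step 5: 10111010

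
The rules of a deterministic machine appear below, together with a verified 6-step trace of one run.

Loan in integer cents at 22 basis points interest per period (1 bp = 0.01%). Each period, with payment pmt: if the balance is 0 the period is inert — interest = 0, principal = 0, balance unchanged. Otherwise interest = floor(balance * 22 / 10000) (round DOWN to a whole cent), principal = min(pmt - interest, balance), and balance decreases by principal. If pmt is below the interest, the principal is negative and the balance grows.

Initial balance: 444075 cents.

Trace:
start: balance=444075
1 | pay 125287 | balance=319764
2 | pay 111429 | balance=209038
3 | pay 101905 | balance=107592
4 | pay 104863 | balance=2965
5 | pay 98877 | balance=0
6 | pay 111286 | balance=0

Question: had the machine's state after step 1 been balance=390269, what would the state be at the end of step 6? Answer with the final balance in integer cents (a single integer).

state after step 1 := balance=390269
2 | pay 111429 | balance=279698
3 | pay 101905 | balance=178408
4 | pay 104863 | balance=73937
5 | pay 98877 | balance=0
6 | pay 111286 | balance=0

0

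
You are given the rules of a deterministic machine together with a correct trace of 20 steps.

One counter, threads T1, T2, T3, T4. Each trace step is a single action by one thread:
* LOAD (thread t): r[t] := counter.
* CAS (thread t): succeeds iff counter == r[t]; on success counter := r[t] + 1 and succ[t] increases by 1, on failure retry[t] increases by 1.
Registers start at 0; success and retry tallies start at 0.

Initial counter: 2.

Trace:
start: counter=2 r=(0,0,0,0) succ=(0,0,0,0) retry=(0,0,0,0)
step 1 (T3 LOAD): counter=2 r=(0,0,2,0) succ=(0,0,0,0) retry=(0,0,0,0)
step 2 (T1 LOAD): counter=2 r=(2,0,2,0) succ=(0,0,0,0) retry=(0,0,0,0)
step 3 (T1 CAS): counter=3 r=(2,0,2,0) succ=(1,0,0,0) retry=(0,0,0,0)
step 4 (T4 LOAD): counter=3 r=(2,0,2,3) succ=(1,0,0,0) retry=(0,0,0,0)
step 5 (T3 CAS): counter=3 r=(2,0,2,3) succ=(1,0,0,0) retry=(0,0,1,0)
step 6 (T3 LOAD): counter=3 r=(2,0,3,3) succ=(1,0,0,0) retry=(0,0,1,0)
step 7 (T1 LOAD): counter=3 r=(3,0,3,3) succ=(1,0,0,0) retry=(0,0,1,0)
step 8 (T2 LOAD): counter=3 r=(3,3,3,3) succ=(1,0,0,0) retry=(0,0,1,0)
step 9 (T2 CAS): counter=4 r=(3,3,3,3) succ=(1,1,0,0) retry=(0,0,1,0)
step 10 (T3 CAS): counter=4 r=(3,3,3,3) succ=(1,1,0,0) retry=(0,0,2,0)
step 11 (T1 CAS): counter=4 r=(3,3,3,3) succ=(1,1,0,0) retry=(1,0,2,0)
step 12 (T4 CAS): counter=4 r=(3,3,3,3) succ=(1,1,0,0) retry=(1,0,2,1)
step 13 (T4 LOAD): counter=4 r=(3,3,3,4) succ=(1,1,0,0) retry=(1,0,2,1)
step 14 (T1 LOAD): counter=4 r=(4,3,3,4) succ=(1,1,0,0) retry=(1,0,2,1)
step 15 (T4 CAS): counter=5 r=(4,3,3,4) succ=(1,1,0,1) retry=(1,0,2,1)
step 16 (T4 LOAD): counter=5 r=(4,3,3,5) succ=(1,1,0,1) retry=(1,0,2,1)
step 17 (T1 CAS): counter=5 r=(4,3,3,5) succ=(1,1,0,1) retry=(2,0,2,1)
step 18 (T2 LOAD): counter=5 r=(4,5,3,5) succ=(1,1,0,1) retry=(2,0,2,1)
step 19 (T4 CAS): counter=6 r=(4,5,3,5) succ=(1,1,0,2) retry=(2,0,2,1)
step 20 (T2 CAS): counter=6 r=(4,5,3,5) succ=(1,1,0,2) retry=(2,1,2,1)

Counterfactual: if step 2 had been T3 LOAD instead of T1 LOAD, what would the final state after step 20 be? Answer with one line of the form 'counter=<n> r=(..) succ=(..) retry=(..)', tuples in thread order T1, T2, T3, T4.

counter=6 r=(4,5,3,5) succ=(0,1,1,2) retry=(3,1,1,1)

(re-executing from step 2 with the substitution; state before step 2: counter=2 r=(0,0,2,0) succ=(0,0,0,0) retry=(0,0,0,0))
step 2 (T3 LOAD): counter=2 r=(0,0,2,0) succ=(0,0,0,0) retry=(0,0,0,0)
step 3 (T1 CAS): counter=2 r=(0,0,2,0) succ=(0,0,0,0) retry=(1,0,0,0)
step 4 (T4 LOAD): counter=2 r=(0,0,2,2) succ=(0,0,0,0) retry=(1,0,0,0)
step 5 (T3 CAS): counter=3 r=(0,0,2,2) succ=(0,0,1,0) retry=(1,0,0,0)
step 6 (T3 LOAD): counter=3 r=(0,0,3,2) succ=(0,0,1,0) retry=(1,0,0,0)
step 7 (T1 LOAD): counter=3 r=(3,0,3,2) succ=(0,0,1,0) retry=(1,0,0,0)
step 8 (T2 LOAD): counter=3 r=(3,3,3,2) succ=(0,0,1,0) retry=(1,0,0,0)
step 9 (T2 CAS): counter=4 r=(3,3,3,2) succ=(0,1,1,0) retry=(1,0,0,0)
step 10 (T3 CAS): counter=4 r=(3,3,3,2) succ=(0,1,1,0) retry=(1,0,1,0)
step 11 (T1 CAS): counter=4 r=(3,3,3,2) succ=(0,1,1,0) retry=(2,0,1,0)
step 12 (T4 CAS): counter=4 r=(3,3,3,2) succ=(0,1,1,0) retry=(2,0,1,1)
step 13 (T4 LOAD): counter=4 r=(3,3,3,4) succ=(0,1,1,0) retry=(2,0,1,1)
step 14 (T1 LOAD): counter=4 r=(4,3,3,4) succ=(0,1,1,0) retry=(2,0,1,1)
step 15 (T4 CAS): counter=5 r=(4,3,3,4) succ=(0,1,1,1) retry=(2,0,1,1)
step 16 (T4 LOAD): counter=5 r=(4,3,3,5) succ=(0,1,1,1) retry=(2,0,1,1)
step 17 (T1 CAS): counter=5 r=(4,3,3,5) succ=(0,1,1,1) retry=(3,0,1,1)
step 18 (T2 LOAD): counter=5 r=(4,5,3,5) succ=(0,1,1,1) retry=(3,0,1,1)
step 19 (T4 CAS): counter=6 r=(4,5,3,5) succ=(0,1,1,2) retry=(3,0,1,1)
step 20 (T2 CAS): counter=6 r=(4,5,3,5) succ=(0,1,1,2) retry=(3,1,1,1)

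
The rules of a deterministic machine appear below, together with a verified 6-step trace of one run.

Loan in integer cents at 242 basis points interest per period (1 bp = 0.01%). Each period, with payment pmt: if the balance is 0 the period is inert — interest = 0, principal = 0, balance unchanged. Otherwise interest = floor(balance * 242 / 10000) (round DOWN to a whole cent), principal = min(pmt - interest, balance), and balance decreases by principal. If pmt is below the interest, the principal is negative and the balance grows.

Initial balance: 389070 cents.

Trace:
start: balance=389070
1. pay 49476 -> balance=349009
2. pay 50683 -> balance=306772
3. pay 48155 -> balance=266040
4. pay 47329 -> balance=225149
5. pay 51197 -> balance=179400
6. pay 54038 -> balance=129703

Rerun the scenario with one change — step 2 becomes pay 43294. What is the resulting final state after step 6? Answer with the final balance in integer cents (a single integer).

137834

(re-executing from step 2 with the substitution; state before step 2: balance=349009)
2. pay 43294 -> balance=314161
3. pay 48155 -> balance=273608
4. pay 47329 -> balance=232900
5. pay 51197 -> balance=187339
6. pay 54038 -> balance=137834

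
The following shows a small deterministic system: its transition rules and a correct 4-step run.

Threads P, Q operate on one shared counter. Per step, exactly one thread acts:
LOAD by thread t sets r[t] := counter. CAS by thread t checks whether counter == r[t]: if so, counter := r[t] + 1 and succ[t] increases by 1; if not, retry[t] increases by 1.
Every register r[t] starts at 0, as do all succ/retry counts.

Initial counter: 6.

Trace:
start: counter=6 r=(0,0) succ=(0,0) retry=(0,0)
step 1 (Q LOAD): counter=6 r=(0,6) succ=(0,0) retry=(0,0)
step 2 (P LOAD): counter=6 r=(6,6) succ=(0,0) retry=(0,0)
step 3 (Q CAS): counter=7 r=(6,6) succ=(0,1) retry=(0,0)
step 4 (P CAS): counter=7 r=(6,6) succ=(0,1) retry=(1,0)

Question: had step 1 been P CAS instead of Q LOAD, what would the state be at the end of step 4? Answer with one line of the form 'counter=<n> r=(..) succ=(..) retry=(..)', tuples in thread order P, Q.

(re-executing from step 1 with the substitution; state before step 1: counter=6 r=(0,0) succ=(0,0) retry=(0,0))
step 1 (P CAS): counter=6 r=(0,0) succ=(0,0) retry=(1,0)
step 2 (P LOAD): counter=6 r=(6,0) succ=(0,0) retry=(1,0)
step 3 (Q CAS): counter=6 r=(6,0) succ=(0,0) retry=(1,1)
step 4 (P CAS): counter=7 r=(6,0) succ=(1,0) retry=(1,1)

counter=7 r=(6,0) succ=(1,0) retry=(1,1)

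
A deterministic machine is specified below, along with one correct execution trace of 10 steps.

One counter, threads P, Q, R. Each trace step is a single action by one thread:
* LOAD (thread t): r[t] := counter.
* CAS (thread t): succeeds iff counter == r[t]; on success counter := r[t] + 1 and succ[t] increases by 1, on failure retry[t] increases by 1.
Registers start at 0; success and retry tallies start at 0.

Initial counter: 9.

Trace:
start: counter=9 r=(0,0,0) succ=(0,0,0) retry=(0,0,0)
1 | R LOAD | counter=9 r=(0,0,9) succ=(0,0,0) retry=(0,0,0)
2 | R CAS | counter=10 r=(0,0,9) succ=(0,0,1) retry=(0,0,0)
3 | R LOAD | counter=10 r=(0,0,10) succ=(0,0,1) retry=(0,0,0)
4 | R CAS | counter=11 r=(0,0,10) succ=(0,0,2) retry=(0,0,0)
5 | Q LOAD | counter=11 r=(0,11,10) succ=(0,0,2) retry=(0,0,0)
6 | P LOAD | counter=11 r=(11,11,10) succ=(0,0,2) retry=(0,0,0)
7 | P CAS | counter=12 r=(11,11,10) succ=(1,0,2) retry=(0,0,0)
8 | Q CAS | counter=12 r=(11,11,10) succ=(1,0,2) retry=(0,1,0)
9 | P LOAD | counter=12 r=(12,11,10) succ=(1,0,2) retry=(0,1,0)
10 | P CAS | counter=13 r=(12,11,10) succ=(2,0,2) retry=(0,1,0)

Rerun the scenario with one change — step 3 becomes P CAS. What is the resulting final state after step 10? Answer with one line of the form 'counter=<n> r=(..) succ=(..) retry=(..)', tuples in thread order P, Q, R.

(re-executing from step 3 with the substitution; state before step 3: counter=10 r=(0,0,9) succ=(0,0,1) retry=(0,0,0))
3 | P CAS | counter=10 r=(0,0,9) succ=(0,0,1) retry=(1,0,0)
4 | R CAS | counter=10 r=(0,0,9) succ=(0,0,1) retry=(1,0,1)
5 | Q LOAD | counter=10 r=(0,10,9) succ=(0,0,1) retry=(1,0,1)
6 | P LOAD | counter=10 r=(10,10,9) succ=(0,0,1) retry=(1,0,1)
7 | P CAS | counter=11 r=(10,10,9) succ=(1,0,1) retry=(1,0,1)
8 | Q CAS | counter=11 r=(10,10,9) succ=(1,0,1) retry=(1,1,1)
9 | P LOAD | counter=11 r=(11,10,9) succ=(1,0,1) retry=(1,1,1)
10 | P CAS | counter=12 r=(11,10,9) succ=(2,0,1) retry=(1,1,1)

counter=12 r=(11,10,9) succ=(2,0,1) retry=(1,1,1)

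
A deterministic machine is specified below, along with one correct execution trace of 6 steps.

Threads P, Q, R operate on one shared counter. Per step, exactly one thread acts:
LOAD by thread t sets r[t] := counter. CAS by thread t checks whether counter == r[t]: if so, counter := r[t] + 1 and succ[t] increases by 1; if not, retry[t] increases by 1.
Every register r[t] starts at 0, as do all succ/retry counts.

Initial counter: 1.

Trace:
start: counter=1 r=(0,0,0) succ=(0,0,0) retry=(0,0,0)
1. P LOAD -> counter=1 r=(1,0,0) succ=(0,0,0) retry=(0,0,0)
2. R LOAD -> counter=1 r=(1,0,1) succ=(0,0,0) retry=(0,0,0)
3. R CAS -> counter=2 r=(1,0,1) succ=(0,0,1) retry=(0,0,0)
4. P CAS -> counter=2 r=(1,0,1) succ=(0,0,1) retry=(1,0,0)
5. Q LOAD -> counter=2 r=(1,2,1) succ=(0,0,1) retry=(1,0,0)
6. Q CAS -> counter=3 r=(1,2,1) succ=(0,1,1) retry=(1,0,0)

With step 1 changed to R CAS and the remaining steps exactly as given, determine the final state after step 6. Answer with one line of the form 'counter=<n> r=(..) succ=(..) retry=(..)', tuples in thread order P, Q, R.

counter=3 r=(0,2,1) succ=(0,1,1) retry=(1,0,1)

(re-executing from step 1 with the substitution; state before step 1: counter=1 r=(0,0,0) succ=(0,0,0) retry=(0,0,0))
1. R CAS -> counter=1 r=(0,0,0) succ=(0,0,0) retry=(0,0,1)
2. R LOAD -> counter=1 r=(0,0,1) succ=(0,0,0) retry=(0,0,1)
3. R CAS -> counter=2 r=(0,0,1) succ=(0,0,1) retry=(0,0,1)
4. P CAS -> counter=2 r=(0,0,1) succ=(0,0,1) retry=(1,0,1)
5. Q LOAD -> counter=2 r=(0,2,1) succ=(0,0,1) retry=(1,0,1)
6. Q CAS -> counter=3 r=(0,2,1) succ=(0,1,1) retry=(1,0,1)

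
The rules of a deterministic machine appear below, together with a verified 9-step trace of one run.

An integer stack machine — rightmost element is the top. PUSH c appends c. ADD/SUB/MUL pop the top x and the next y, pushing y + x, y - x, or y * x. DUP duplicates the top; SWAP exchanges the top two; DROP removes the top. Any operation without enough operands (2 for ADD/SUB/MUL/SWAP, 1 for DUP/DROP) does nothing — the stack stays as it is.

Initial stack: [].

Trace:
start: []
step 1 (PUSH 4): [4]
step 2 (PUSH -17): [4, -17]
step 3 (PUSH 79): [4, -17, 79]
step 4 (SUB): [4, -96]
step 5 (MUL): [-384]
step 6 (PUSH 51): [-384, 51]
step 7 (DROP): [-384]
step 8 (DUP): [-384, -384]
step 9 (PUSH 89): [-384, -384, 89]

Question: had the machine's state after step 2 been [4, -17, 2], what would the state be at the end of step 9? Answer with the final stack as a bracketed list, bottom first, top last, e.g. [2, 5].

state after step 2 := [4, -17, 2]
step 3 (PUSH 79): [4, -17, 2, 79]
step 4 (SUB): [4, -17, -77]
step 5 (MUL): [4, 1309]
step 6 (PUSH 51): [4, 1309, 51]
step 7 (DROP): [4, 1309]
step 8 (DUP): [4, 1309, 1309]
step 9 (PUSH 89): [4, 1309, 1309, 89]

[4, 1309, 1309, 89]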